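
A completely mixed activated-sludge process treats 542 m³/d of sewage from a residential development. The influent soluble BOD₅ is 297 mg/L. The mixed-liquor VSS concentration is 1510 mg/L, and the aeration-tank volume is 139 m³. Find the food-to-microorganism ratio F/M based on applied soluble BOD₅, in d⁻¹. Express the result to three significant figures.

Food-to-microorganism ratio F/M = Q S₀ / (V X) = 542 × 297 / (139.0 × 1510) = 0.7669 d⁻¹.

F/M ≈ 0.767 d⁻¹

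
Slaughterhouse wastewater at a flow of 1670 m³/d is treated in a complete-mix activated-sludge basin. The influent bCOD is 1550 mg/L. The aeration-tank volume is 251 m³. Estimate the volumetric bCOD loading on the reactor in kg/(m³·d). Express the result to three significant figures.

L_v ≈ 10.3 kg bCOD/(m³·d)

Applied bCOD load per unit volume = Q·S₀/V = (1670 × 1550/1000)/251.0 = 10.31 kg bCOD·m⁻³·d⁻¹.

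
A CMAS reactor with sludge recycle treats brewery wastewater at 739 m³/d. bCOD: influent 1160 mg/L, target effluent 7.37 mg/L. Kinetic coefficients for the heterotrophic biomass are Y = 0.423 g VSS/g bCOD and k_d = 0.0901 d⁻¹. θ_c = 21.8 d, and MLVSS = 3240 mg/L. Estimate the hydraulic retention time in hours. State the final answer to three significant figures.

Rearranging the biomass balance for a CMAS with decay, V = Y·Q·ΔS·θ_c / [X·(1+k_d θ_c)] = 0.423 × 739 × (1160 − 7.37) × 21.8 / [3240 × (1 + 0.0901 × 21.8)] = 7.85×10^6 / 9604 = 817.9 m³.
HRT = V/Q = 817.9 m³ / 739 m³·d⁻¹ = 1.107 d × 24 = 26.56 h.

τ ≈ 26.6 h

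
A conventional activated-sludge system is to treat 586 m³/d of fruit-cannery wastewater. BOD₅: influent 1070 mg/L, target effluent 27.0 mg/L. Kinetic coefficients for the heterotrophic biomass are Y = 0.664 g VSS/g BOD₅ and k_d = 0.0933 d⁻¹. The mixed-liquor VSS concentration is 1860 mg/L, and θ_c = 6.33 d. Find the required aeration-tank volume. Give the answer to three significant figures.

Steady-state biomass mass balance: V·X·(1 + k_d·θ_c) = Y·Q·(S₀ − S)·θ_c, so V = 0.664 × 586 × (1070 − 27.0) × 6.33 / [1860 × (1 + 0.0933 × 6.33)] = 2.57×10^6 / 2958 = 868.3 m³.

V ≈ 868 m³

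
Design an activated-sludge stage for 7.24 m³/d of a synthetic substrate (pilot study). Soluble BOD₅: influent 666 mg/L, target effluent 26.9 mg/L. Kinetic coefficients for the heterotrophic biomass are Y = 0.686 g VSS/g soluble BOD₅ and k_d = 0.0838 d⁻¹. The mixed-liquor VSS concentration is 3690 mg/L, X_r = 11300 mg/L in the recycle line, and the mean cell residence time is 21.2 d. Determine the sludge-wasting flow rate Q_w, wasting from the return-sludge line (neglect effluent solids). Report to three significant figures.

Q_w ≈ 0.101 m³/d

Steady-state biomass mass balance: V·X·(1 + k_d·θ_c) = Y·Q·(S₀ − S)·θ_c, so V = 0.686 × 7.24 × (666 − 26.9) × 21.2 / [3690 × (1 + 0.0838 × 21.2)] = 6.73×10^4 / 10246 = 6.568 m³.
θ_c = V·X/(Q_w·X_r) when wasting from the recycle, so Q_w = V·X/(θ_c·X_r) = 6.568 × 3690 / (21.2 × 11300) = 0.1012 m³/d.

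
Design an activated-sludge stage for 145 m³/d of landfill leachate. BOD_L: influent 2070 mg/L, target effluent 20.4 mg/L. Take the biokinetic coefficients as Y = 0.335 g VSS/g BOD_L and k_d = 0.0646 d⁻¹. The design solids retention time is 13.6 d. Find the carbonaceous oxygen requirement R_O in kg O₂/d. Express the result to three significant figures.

R_O ≈ 222 kg O₂/d

The observed yield is Y_obs = Y/(1 + k_d·θ_c) = 0.335 / (1 + 0.0646 × 13.6) = 0.335 / 1.879 = 0.1783 g VSS per g BOD_L removed.
Q·(S₀ − S) = 145 × (2070 − 20.4) × 10⁻³ = 297.2 kg/d removed.
Net sludge production P_X = 0.1783 × 297.2 = 53.00 kg VSS/d.
R_O = Q·(S₀ − S) − 1.42·P_X = 297.2 − 1.42 × 53.00 = 221.9 kg O₂/d.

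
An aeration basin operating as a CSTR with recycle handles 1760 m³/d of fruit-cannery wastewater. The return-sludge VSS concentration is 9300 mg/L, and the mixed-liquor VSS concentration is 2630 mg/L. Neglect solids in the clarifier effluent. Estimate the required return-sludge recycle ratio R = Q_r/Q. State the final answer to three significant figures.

R ≈ 0.394

Solids balance on the clarifier gives (1+R)X = R·X_r, so R = X/(X_r − X) = 2630 / (9300 − 2630) = 0.3943.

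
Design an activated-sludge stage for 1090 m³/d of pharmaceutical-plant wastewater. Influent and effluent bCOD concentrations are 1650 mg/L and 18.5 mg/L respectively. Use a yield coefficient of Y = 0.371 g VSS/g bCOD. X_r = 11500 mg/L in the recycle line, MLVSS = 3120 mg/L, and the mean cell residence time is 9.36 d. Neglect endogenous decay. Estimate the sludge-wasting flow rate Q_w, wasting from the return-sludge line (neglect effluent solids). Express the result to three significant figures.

Biomass mass balance (decay neglected): V·X = Y·Q·(S₀ − S)·θ_c, so V = 0.371 × 1090 × (1650 − 18.5) × 9.36 / 3120 = 1979 m³.
θ_c = V·X/(Q_w·X_r) when wasting from the recycle, so Q_w = V·X/(θ_c·X_r) = 1979 × 3120 / (9.36 × 11500) = 57.37 m³/d.

Q_w ≈ 57.4 m³/d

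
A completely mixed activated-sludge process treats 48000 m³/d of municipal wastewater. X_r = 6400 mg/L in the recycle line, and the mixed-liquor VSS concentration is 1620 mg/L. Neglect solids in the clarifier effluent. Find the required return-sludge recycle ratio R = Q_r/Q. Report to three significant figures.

R ≈ 0.339

R = Q_r/Q = X/(X_r − X) = 1620 / (6400 − 1620) = 0.3389.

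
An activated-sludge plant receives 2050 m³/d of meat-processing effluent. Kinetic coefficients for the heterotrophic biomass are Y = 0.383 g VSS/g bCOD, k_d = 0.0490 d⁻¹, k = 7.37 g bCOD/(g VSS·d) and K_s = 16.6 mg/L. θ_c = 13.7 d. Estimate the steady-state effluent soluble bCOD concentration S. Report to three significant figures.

S ≈ 0.750 mg/L

Effluent substrate depends only on kinetics and SRT: S = K_s(1 + k_d θ_c) / [θ_c(Yk − k_d) − 1] = 16.6 × (1 + 0.0490 × 13.7) / [13.7 × (0.383 × 7.37 − 0.0490) − 1] = 27.74 / 37.00 = 0.7498 mg/L.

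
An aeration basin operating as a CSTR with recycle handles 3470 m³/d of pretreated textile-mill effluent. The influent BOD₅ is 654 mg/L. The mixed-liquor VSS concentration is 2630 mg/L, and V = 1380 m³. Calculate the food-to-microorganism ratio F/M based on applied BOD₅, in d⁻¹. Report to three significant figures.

F/M ≈ 0.625 d⁻¹

F/M = applied load / biomass = Q·S₀/(V·X) = 3470 × 654 / (1380 × 2630) = 0.6253 d⁻¹.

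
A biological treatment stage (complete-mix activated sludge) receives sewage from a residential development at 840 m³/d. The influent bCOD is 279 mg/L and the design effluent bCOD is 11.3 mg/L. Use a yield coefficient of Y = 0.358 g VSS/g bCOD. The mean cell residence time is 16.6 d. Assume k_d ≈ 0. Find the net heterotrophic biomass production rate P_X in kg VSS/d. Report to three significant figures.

No decay correction is needed, so Y_obs = Y = 0.358.
Substrate removed = Q·(S₀ − S) = 840 m³/d × (279 − 11.3) g/m³ = 2.25×10^5 g/d = 224.9 kg/d.
Biomass produced: P_X = Y_obs·Q·ΔS = 0.3580 × 224.9 ≈ 80.50 kg VSS/d.

P_X ≈ 80.5 kg VSS/d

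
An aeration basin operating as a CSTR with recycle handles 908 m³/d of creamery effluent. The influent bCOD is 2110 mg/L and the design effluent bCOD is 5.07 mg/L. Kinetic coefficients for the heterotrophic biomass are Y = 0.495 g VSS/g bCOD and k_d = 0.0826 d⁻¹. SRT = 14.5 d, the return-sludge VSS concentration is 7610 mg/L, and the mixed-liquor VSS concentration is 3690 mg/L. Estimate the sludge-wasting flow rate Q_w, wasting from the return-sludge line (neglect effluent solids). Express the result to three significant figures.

Q_w ≈ 56.6 m³/d

Steady-state biomass mass balance: V·X·(1 + k_d·θ_c) = Y·Q·(S₀ − S)·θ_c, so V = 0.495 × 908 × (2110 − 5.07) × 14.5 / [3690 × (1 + 0.0826 × 14.5)] = 1.37×10^7 / 8110 = 1692 m³.
Wasting from the return line (neglecting effluent solids): Q_w = V·X / (θ_c·X_r) = 1692 × 3690 / (14.5 × 7610) = 56.57 m³/d.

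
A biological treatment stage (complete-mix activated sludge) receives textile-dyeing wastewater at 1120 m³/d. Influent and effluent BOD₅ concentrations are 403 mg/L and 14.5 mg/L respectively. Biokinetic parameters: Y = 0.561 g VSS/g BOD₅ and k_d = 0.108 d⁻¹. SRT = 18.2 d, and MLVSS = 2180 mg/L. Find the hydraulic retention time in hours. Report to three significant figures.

Steady-state biomass mass balance: V·X·(1 + k_d·θ_c) = Y·Q·(S₀ − S)·θ_c, so V = 0.561 × 1120 × (403 − 14.5) × 18.2 / [2180 × (1 + 0.108 × 18.2)] = 4.44×10^6 / 6465 = 687.2 m³.
Hydraulic retention time τ = V/Q = 687.2 / 1120 = 0.6136 d = 14.73 h.

τ ≈ 14.7 h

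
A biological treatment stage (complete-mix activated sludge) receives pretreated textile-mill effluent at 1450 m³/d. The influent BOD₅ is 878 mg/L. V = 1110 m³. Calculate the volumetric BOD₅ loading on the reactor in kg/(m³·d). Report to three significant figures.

L_v = Q S₀ / V = 1450 × 878 × 10⁻³ / 1110 = 1.147 kg/(m³·d).

L_v ≈ 1.15 kg BOD₅/(m³·d)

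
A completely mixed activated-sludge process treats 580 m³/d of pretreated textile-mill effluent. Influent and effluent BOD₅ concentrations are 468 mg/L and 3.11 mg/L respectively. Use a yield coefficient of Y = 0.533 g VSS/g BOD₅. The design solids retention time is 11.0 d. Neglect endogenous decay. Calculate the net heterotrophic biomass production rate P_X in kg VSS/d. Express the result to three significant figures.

With endogenous decay neglected, the observed yield equals the true yield: Y_obs = Y = 0.533 g VSS/g BOD₅.
Substrate removed = Q·(S₀ − S) = 580 m³/d × (468 − 3.11) g/m³ = 2.7×10^5 g/d = 269.6 kg/d.
So the net sludge growth is P_X = 0.5330 × 269.6 = 143.7 kg VSS/d.

P_X ≈ 144 kg VSS/d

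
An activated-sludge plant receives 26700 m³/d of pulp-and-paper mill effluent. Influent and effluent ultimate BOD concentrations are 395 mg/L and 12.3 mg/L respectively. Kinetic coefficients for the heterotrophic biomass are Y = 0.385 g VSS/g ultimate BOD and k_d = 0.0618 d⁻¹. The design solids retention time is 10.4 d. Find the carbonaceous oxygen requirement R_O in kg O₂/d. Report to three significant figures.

R_O ≈ 6820 kg O₂/d

Y_obs = Y / (1 + k_d θ_c) = 0.385 / (1 + 0.0618 × 10.4) = 0.385 / 1.643 = 0.2344.
ΔS = 395 − 12.3 = 382.7 mg/L, so the substrate removal rate is 26700 × 382.7/1000 = 10218 kg ultimate BOD/d.
Net sludge production P_X = 0.2344 × 10218 = 2395 kg VSS/d.
Carbonaceous O₂ demand = substrate oxidised − cell-mass equivalent = 10218 − 1.42 × 2395 = 6817 kg O₂/d.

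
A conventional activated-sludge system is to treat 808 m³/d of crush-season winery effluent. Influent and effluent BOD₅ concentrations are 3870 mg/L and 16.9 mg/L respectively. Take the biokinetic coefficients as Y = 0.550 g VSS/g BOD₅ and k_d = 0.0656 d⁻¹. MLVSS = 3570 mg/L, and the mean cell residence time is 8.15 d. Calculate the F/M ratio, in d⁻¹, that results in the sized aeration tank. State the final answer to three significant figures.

Rearranging the biomass balance for a CMAS with decay, V = Y·Q·ΔS·θ_c / [X·(1+k_d θ_c)] = 0.550 × 808 × (3870 − 16.9) × 8.15 / [3570 × (1 + 0.0656 × 8.15)] = 1.4×10^7 / 5479 = 2547 m³.
F/M = applied load / biomass = Q·S₀/(V·X) = 808 × 3870 / (2547 × 3570) = 0.3439 d⁻¹.

F/M ≈ 0.344 d⁻¹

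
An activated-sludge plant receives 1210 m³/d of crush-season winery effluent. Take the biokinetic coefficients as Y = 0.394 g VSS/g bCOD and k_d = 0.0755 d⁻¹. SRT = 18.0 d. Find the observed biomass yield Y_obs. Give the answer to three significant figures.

Correct the yield for decay: Y_obs = Y/(1 + k_d θ_c) = 0.394 / (1 + 0.0755 × 18.0) = 0.394 / 2.359 = 0.1670.

Y_obs ≈ 0.167 g VSS/g bCOD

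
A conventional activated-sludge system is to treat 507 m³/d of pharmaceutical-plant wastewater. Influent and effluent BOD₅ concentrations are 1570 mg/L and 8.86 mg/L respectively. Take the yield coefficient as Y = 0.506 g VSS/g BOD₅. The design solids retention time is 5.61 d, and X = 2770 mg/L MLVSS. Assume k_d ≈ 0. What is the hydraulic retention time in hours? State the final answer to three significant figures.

With k_d = 0 the design equation reduces to V = Y Q (S₀−S) θ_c / X = 0.506 × 507 × (1570 − 8.86) × 5.61 / 2770 = 811.1 m³.
Hydraulic retention time τ = V/Q = 811.1 / 507 = 1.600 d = 38.40 h.

τ ≈ 38.4 h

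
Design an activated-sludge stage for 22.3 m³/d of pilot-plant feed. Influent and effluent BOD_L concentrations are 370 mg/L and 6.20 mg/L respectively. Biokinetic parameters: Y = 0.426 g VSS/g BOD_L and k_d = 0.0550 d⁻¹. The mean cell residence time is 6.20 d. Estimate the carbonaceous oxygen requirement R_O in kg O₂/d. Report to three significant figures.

R_O ≈ 4.45 kg O₂/d

Observed yield with endogenous decay: Y_obs = Y / (1 + k_d·θ_c) = 0.426 / (1 + 0.0550 × 6.20) = 0.426 / 1.341 = 0.3177 g VSS/g BOD_L.
Q·(S₀ − S) = 22.3 × (370 − 6.20) × 10⁻³ = 8.113 kg/d removed.
P_X = Y_obs·Q·(S₀ − S) = 0.3177 × 8.113 = 2.577 kg VSS/d.
R_O = Q·ΔS − 1.42 P_X = 8.113 − 3.660 = 4.453 kg O₂/d.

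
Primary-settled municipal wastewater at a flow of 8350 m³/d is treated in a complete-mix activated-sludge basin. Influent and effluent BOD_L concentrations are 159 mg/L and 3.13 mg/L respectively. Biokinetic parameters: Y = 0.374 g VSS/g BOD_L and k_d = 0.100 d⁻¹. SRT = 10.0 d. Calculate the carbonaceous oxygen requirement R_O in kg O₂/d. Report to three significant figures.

R_O ≈ 956 kg O₂/d

Y_obs = Y / (1 + k_d θ_c) = 0.374 / (1 + 0.100 × 10.0) = 0.374 / 2.000 = 0.1870.
Q·(S₀ − S) = 8350 × (159 − 3.13) × 10⁻³ = 1302 kg/d removed.
Biomass synthesised: P_X = Y_obs × 1302 = 243.4 kg VSS/d.
Carbonaceous O₂ demand = substrate oxidised − cell-mass equivalent = 1302 − 1.42 × 243.4 = 955.9 kg O₂/d.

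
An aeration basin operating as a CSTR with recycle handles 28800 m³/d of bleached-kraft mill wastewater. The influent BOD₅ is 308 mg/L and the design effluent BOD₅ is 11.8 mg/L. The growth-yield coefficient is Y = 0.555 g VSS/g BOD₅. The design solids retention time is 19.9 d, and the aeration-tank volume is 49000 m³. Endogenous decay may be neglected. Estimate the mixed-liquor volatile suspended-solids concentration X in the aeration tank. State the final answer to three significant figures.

From V·X = Y·Q·(S₀ − S)·θ_c (decay neglected): X = 0.555 × 28800 × (308 − 11.8) × 19.9 / 49000 = 1923 mg/L.

X ≈ 1920 mg/L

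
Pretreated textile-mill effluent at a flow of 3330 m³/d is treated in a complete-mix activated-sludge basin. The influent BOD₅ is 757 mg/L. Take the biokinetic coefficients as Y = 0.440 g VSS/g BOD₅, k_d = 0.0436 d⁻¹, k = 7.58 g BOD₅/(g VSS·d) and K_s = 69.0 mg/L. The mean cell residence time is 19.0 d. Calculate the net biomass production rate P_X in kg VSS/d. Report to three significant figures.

P_X ≈ 605 kg VSS/d

For a completely mixed reactor with recycle the Lawrence–McCarty relation gives S = K_s·(1 + k_d·θ_c) / [θ_c·(Y·k − k_d) − 1] = 69.0 × (1 + 0.0436 × 19.0) / [19.0 × (0.440 × 7.58 − 0.0436) − 1] = 126.2 / 61.54 = 2.050 mg/L.
Correct the yield for decay: Y_obs = Y/(1 + k_d θ_c) = 0.440 / (1 + 0.0436 × 19.0) = 0.440 / 1.828 = 0.2406.
ΔS = 757 − 2.05 = 755.0 mg/L, so the substrate removal rate is 3330 × 755.0/1000 = 2514 kg BOD₅/d.
Net biomass production P_X = Y_obs × Q·(S₀ − S) = 0.2406 × 2514 = 605.0 kg VSS/d.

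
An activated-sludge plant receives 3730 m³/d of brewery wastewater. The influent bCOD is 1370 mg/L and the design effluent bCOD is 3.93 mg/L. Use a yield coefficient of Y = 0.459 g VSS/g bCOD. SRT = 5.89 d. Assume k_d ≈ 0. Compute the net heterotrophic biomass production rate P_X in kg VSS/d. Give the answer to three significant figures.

No decay correction is needed, so Y_obs = Y = 0.459.
Q·(S₀ − S) = 3730 × (1370 − 3.93) × 10⁻³ = 5095 kg/d removed.
Net biomass production P_X = Y_obs × Q·(S₀ − S) = 0.4590 × 5095 = 2339 kg VSS/d.

P_X ≈ 2340 kg VSS/d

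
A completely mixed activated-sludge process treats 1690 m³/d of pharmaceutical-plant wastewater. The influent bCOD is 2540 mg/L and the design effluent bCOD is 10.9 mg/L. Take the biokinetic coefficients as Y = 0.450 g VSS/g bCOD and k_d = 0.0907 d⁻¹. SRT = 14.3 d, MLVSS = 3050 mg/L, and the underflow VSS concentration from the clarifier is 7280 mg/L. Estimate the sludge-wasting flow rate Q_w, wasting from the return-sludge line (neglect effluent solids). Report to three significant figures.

Q_w ≈ 115 m³/d

Steady-state biomass mass balance: V·X·(1 + k_d·θ_c) = Y·Q·(S₀ − S)·θ_c, so V = 0.450 × 1690 × (2540 − 10.9) × 14.3 / [3050 × (1 + 0.0907 × 14.3)] = 2.75×10^7 / 7006 = 3926 m³.
θ_c = V·X/(Q_w·X_r) when wasting from the recycle, so Q_w = V·X/(θ_c·X_r) = 3926 × 3050 / (14.3 × 7280) = 115.0 m³/d.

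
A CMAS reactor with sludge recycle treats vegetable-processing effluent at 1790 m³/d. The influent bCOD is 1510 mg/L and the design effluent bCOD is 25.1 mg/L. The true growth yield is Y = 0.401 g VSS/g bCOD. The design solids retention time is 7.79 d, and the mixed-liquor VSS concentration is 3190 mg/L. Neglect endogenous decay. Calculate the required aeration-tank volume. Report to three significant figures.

V ≈ 2600 m³

With k_d = 0 the design equation reduces to V = Y Q (S₀−S) θ_c / X = 0.401 × 1790 × (1510 − 25.1) × 7.79 / 3190 = 2603 m³.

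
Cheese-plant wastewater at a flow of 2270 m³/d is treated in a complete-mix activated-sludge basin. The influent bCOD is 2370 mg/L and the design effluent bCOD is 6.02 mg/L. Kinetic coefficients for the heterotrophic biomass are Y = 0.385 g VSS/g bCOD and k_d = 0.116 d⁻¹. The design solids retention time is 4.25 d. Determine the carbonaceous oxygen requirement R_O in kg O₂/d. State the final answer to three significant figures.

R_O ≈ 3400 kg O₂/d

Y_obs = Y / (1 + k_d θ_c) = 0.385 / (1 + 0.116 × 4.25) = 0.385 / 1.493 = 0.2579.
Q·(S₀ − S) = 2270 × (2370 − 6.02) × 10⁻³ = 5366 kg/d removed.
P_X = Y_obs·Q·(S₀ − S) = 0.2579 × 5366 = 1384 kg VSS/d.
Carbonaceous O₂ demand = substrate oxidised − cell-mass equivalent = 5366 − 1.42 × 1384 = 3401 kg O₂/d.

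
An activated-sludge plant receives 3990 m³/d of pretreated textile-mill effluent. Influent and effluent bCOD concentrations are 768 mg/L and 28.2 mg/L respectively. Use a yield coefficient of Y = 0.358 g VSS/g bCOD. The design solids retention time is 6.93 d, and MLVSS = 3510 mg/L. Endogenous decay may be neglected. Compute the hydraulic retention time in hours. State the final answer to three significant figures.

τ ≈ 12.5 h

With k_d = 0 the design equation reduces to V = Y Q (S₀−S) θ_c / X = 0.358 × 3990 × (768 − 28.2) × 6.93 / 3510 = 2086 m³.
τ = V/Q = 2086/3990 = 0.5229 d, or 12.55 h.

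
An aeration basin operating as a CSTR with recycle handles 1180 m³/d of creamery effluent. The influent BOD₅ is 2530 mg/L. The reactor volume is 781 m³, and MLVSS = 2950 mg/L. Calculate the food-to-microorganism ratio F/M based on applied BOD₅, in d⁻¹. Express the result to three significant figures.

F/M ≈ 1.30 d⁻¹

Food-to-microorganism ratio F/M = Q S₀ / (V X) = 1180 × 2530 / (781.0 × 2950) = 1.296 d⁻¹.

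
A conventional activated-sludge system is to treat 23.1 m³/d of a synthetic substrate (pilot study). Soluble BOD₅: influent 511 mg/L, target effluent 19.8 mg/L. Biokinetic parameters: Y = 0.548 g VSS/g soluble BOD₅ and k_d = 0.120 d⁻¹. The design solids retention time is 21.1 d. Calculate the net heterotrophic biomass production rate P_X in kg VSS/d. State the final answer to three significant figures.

Y_obs = Y / (1 + k_d θ_c) = 0.548 / (1 + 0.120 × 21.1) = 0.548 / 3.532 = 0.1552.
Q·(S₀ − S) = 23.1 × (511 − 19.8) × 10⁻³ = 11.35 kg/d removed.
So the net sludge growth is P_X = 0.1552 × 11.35 = 1.760 kg VSS/d.

P_X ≈ 1.76 kg VSS/d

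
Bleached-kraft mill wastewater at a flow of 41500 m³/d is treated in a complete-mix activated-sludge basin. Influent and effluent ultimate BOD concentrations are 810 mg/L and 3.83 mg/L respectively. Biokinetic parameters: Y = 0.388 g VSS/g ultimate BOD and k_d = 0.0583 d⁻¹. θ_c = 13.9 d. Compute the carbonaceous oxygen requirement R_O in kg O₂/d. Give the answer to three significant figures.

R_O ≈ 23300 kg O₂/d

Y_obs = Y / (1 + k_d θ_c) = 0.388 / (1 + 0.0583 × 13.9) = 0.388 / 1.810 = 0.2143.
ΔS = 810 − 3.83 = 806.2 mg/L, so the substrate removal rate is 41500 × 806.2/1000 = 33456 kg ultimate BOD/d.
Net sludge production P_X = 0.2143 × 33456 = 7170 kg VSS/d.
R_O = Q·(S₀ − S) − 1.42·P_X = 33456 − 1.42 × 7170 = 23274 kg O₂/d.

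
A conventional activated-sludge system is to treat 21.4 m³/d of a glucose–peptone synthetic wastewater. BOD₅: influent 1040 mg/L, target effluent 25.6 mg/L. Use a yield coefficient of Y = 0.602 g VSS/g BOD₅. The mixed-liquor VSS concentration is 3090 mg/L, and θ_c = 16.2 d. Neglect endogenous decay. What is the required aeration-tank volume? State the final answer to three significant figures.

With k_d = 0 the design equation reduces to V = Y Q (S₀−S) θ_c / X = 0.602 × 21.4 × (1040 − 25.6) × 16.2 / 3090 = 68.51 m³.

V ≈ 68.5 m³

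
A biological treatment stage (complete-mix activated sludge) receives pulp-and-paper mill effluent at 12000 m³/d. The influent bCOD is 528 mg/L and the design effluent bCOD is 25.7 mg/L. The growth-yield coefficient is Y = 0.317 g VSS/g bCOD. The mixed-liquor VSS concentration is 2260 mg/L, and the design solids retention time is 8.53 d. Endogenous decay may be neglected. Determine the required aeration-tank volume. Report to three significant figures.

With k_d = 0 the design equation reduces to V = Y Q (S₀−S) θ_c / X = 0.317 × 12000 × (528 − 25.7) × 8.53 / 2260 = 7212 m³.

V ≈ 7210 m³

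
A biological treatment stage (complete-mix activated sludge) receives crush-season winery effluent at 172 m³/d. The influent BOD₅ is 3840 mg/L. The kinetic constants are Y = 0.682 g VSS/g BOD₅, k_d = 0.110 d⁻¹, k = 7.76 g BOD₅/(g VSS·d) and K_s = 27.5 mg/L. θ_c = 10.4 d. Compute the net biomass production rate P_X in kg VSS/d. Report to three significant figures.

From the Monod/SRT balance for a CMAS, S = K_s·(1+k_d θ_c)/[θ_c·(Y k − k_d) − 1] = 27.5 × (1 + 0.110 × 10.4) / [10.4 × (0.682 × 7.76 − 0.110) − 1] = 58.96 / 52.90 = 1.115 mg/L.
The observed yield is Y_obs = Y/(1 + k_d·θ_c) = 0.682 / (1 + 0.110 × 10.4) = 0.682 / 2.144 = 0.3181 g VSS per g BOD₅ removed.
Mass of BOD₅ removed per day: Q(S₀ − S) = 172 × 3839 g/m³ = 660.3 kg/d.
P_X = Y_obs · Q(S₀ − S) = 0.3181 × 660.3 = 210.0 kg VSS/d.

P_X ≈ 210 kg VSS/d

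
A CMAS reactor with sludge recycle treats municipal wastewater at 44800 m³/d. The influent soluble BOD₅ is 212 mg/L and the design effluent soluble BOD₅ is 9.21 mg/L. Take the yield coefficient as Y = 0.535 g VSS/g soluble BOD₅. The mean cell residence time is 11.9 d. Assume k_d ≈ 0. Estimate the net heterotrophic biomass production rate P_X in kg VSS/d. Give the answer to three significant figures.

P_X ≈ 4860 kg VSS/d

No decay correction is needed, so Y_obs = Y = 0.535.
Mass of soluble BOD₅ removed per day: Q(S₀ − S) = 44800 × 202.8 g/m³ = 9085 kg/d.
Biomass produced: P_X = Y_obs·Q·ΔS = 0.5350 × 9085 ≈ 4860 kg VSS/d.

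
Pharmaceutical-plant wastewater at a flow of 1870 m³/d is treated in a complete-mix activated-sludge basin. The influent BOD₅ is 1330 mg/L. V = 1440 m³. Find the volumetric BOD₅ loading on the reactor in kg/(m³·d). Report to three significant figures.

Applied BOD₅ load per unit volume = Q·S₀/V = (1870 × 1330/1000)/1440 = 1.727 kg BOD₅·m⁻³·d⁻¹.

L_v ≈ 1.73 kg BOD₅/(m³·d)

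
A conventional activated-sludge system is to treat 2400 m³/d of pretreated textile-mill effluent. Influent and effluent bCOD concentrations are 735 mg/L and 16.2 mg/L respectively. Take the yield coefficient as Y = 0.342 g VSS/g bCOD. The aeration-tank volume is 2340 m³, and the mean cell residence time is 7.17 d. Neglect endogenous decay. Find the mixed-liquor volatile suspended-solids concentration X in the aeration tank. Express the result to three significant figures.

From V·X = Y·Q·(S₀ − S)·θ_c (decay neglected): X = 0.342 × 2400 × (735 − 16.2) × 7.17 / 2340 = 1808 mg/L.

X ≈ 1810 mg/L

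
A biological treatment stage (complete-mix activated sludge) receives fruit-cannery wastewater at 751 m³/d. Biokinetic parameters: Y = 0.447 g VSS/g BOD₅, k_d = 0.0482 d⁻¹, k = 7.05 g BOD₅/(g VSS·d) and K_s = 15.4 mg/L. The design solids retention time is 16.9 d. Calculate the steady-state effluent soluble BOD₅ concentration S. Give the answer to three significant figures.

Effluent substrate depends only on kinetics and SRT: S = K_s(1 + k_d θ_c) / [θ_c(Yk − k_d) − 1] = 15.4 × (1 + 0.0482 × 16.9) / [16.9 × (0.447 × 7.05 − 0.0482) − 1] = 27.94 / 51.44 = 0.5432 mg/L.

S ≈ 0.543 mg/L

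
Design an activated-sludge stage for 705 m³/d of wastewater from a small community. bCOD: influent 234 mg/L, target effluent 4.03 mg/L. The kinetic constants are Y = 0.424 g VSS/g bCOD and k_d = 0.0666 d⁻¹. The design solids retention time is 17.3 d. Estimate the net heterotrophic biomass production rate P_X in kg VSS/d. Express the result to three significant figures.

P_X ≈ 31.9 kg VSS/d

Observed yield with endogenous decay: Y_obs = Y / (1 + k_d·θ_c) = 0.424 / (1 + 0.0666 × 17.3) = 0.424 / 2.152 = 0.1970 g VSS/g bCOD.
Q·(S₀ − S) = 705 × (234 − 4.03) × 10⁻³ = 162.1 kg/d removed.
So the net sludge growth is P_X = 0.1970 × 162.1 = 31.94 kg VSS/d.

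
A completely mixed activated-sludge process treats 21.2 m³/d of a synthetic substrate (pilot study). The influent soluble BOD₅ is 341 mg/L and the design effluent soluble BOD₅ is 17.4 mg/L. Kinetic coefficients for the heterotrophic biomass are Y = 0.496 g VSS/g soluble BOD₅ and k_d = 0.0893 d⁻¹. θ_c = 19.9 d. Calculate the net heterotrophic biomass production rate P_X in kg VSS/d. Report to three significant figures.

P_X ≈ 1.23 kg VSS/d

Correct the yield for decay: Y_obs = Y/(1 + k_d θ_c) = 0.496 / (1 + 0.0893 × 19.9) = 0.496 / 2.777 = 0.1786.
ΔS = 341 − 17.4 = 323.6 mg/L, so the substrate removal rate is 21.2 × 323.6/1000 = 6.860 kg soluble BOD₅/d.
P_X = Y_obs · Q(S₀ − S) = 0.1786 × 6.860 = 1.225 kg VSS/d.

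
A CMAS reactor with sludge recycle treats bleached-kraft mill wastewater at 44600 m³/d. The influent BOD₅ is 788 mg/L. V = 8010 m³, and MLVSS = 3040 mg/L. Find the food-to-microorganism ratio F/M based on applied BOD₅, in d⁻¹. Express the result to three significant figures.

F/M = applied load / biomass = Q·S₀/(V·X) = 44600 × 788 / (8010 × 3040) = 1.443 d⁻¹.

F/M ≈ 1.44 d⁻¹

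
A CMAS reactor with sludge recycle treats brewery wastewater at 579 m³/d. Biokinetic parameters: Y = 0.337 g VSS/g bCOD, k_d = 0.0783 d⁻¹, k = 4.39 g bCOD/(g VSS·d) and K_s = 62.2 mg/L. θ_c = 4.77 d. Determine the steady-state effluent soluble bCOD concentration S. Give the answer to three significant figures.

S ≈ 15.0 mg/L

Effluent substrate depends only on kinetics and SRT: S = K_s(1 + k_d θ_c) / [θ_c(Yk − k_d) − 1] = 62.2 × (1 + 0.0783 × 4.77) / [4.77 × (0.337 × 4.39 − 0.0783) − 1] = 85.43 / 5.683 = 15.03 mg/L.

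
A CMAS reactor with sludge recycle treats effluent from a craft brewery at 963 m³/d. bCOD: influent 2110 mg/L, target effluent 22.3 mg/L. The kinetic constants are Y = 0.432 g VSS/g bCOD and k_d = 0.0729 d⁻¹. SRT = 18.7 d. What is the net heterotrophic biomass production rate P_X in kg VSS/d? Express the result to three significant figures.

P_X ≈ 368 kg VSS/d

Y_obs = Y / (1 + k_d θ_c) = 0.432 / (1 + 0.0729 × 18.7) = 0.432 / 2.363 = 0.1828.
Mass of bCOD removed per day: Q(S₀ − S) = 963 × 2088 g/m³ = 2010 kg/d.
P_X = Y_obs · Q(S₀ − S) = 0.1828 × 2010 = 367.5 kg VSS/d.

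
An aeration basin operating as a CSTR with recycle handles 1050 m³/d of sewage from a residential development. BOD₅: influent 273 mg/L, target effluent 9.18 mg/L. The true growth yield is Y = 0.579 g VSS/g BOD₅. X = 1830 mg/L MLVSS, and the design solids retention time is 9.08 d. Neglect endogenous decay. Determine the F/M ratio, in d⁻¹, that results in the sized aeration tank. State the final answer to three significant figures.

F/M ≈ 0.197 d⁻¹

V·X = Y·Q·ΔS·θ_c gives V = 0.579 × 1050 × (273 − 9.18) × 9.08 / 1830 = 795.8 m³.
F/M = Q·S₀ / (V·X) = 1050 × 273 / (795.8 × 1830) = 0.1968 g BOD₅·(g VSS·d)⁻¹.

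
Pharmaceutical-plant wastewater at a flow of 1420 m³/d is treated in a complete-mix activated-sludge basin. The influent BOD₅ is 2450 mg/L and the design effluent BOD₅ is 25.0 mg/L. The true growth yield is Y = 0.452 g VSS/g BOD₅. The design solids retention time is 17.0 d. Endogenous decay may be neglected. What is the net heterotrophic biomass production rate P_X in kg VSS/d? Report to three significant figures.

P_X ≈ 1560 kg VSS/d

No decay correction is needed, so Y_obs = Y = 0.452.
Mass of BOD₅ removed per day: Q(S₀ − S) = 1420 × 2425 g/m³ = 3444 kg/d.
Biomass produced: P_X = Y_obs·Q·ΔS = 0.4520 × 3444 ≈ 1556 kg VSS/d.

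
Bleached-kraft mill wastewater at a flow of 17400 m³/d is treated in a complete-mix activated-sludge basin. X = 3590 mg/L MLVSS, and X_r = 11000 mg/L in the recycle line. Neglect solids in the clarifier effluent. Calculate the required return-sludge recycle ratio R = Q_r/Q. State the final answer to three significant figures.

Mass balance around the secondary clarifier (neglecting effluent solids): R = X / (X_r − X) = 3590 / (11000 − 3590) = 0.4845.

R ≈ 0.484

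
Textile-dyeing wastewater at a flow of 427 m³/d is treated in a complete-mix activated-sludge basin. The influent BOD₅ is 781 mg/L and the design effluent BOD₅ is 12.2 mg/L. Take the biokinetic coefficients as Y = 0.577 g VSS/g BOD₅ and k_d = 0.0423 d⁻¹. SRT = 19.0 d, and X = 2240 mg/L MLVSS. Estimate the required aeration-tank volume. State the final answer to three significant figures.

From the SRT design equation V = Y Q (S₀−S) θ_c / [X (1 + k_d θ_c)] = 0.577 × 427 × (781 − 12.2) × 19.0 / [2240 × (1 + 0.0423 × 19.0)] = 3.6×10^6 / 4040 = 890.8 m³.

V ≈ 891 m³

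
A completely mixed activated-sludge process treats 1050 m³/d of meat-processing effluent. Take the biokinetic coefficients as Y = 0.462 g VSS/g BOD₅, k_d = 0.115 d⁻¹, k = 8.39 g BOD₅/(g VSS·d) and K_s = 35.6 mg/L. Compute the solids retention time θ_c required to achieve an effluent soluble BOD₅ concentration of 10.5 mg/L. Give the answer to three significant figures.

From 1/θ_c = Y·k·S/(K_s + S) − k_d: Y·k·S/(K_s+S) = 0.462 × 8.39 × 10.5 / (35.6 + 10.5) = 0.8829 d⁻¹.
1/θ_c = 0.8829 − 0.115 = 0.7679 d⁻¹, so θ_c = 1.302 d.

θ_c ≈ 1.30 d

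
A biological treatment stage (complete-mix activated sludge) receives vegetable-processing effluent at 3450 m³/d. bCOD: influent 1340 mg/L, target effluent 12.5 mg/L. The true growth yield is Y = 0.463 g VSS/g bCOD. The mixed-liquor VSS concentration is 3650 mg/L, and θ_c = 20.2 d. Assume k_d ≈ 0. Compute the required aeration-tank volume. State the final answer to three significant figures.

V ≈ 11700 m³

With k_d = 0 the design equation reduces to V = Y Q (S₀−S) θ_c / X = 0.463 × 3450 × (1340 − 12.5) × 20.2 / 3650 = 11735 m³.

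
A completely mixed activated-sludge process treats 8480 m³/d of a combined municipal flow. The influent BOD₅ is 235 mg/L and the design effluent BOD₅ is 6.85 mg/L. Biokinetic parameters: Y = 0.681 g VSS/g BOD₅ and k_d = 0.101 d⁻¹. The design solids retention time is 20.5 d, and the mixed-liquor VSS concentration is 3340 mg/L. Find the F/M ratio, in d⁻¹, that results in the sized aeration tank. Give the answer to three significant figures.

From the SRT design equation V = Y Q (S₀−S) θ_c / [X (1 + k_d θ_c)] = 0.681 × 8480 × (235 − 6.85) × 20.5 / [3340 × (1 + 0.101 × 20.5)] = 2.7×10^7 / 10255 = 2634 m³.
Food-to-microorganism ratio F/M = Q S₀ / (V X) = 8480 × 235 / (2634 × 3340) = 0.2265 d⁻¹.

F/M ≈ 0.227 d⁻¹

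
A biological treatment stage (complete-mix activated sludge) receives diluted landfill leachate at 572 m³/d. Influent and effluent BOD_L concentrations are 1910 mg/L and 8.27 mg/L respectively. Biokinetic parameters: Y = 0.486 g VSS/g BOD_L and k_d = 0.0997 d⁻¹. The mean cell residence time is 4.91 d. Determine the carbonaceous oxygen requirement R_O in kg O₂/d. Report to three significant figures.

Y_obs = Y / (1 + k_d θ_c) = 0.486 / (1 + 0.0997 × 4.91) = 0.486 / 1.490 = 0.3263.
Mass of BOD_L removed per day: Q(S₀ − S) = 572 × 1902 g/m³ = 1088 kg/d.
Net sludge production P_X = 0.3263 × 1088 = 354.9 kg VSS/d.
R_O = Q·ΔS − 1.42 P_X = 1088 − 504.0 = 583.8 kg O₂/d.

R_O ≈ 584 kg O₂/d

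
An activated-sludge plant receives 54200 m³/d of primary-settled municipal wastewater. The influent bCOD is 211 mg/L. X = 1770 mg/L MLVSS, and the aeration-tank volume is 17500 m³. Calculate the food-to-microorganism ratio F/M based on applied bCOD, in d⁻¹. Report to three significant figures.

F/M ≈ 0.369 d⁻¹

Food-to-microorganism ratio F/M = Q S₀ / (V X) = 54200 × 211 / (17500 × 1770) = 0.3692 d⁻¹.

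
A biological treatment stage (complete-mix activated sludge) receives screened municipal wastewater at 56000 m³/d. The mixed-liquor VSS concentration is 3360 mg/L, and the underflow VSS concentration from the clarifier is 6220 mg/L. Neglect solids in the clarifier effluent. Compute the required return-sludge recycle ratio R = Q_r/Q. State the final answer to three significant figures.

R ≈ 1.17

Mass balance around the secondary clarifier (neglecting effluent solids): R = X / (X_r − X) = 3360 / (6220 − 3360) = 1.175.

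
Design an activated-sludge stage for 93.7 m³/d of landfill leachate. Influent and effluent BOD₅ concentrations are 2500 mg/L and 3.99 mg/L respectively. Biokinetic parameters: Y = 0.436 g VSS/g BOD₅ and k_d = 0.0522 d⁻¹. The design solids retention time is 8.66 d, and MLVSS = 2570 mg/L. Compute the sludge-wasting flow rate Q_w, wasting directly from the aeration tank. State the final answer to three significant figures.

Q_w ≈ 27.3 m³/d

Steady-state biomass mass balance: V·X·(1 + k_d·θ_c) = Y·Q·(S₀ − S)·θ_c, so V = 0.436 × 93.7 × (2500 − 3.99) × 8.66 / [2570 × (1 + 0.0522 × 8.66)] = 8.83×10^5 / 3732 = 236.6 m³.
With mixed-liquor wasting, θ_c = V/Q_w, so Q_w = V/θ_c = 236.6/8.66 = 27.32 m³/d.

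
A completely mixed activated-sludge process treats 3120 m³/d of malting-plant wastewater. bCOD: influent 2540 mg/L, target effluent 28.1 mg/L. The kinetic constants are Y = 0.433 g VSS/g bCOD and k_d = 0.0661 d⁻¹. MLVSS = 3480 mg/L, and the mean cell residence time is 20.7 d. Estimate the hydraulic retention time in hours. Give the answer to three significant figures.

τ ≈ 65.6 h

From the SRT design equation V = Y Q (S₀−S) θ_c / [X (1 + k_d θ_c)] = 0.433 × 3120 × (2540 − 28.1) × 20.7 / [3480 × (1 + 0.0661 × 20.7)] = 7.02×10^7 / 8242 = 8523 m³.
Hydraulic retention time τ = V/Q = 8523 / 3120 = 2.732 d = 65.56 h.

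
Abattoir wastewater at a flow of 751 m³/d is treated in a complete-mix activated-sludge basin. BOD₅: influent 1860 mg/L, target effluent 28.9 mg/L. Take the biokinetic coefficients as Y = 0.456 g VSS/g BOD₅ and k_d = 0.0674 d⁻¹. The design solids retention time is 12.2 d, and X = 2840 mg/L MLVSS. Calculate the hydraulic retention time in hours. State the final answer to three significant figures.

Rearranging the biomass balance for a CMAS with decay, V = Y·Q·ΔS·θ_c / [X·(1+k_d θ_c)] = 0.456 × 751 × (1860 − 28.9) × 12.2 / [2840 × (1 + 0.0674 × 12.2)] = 7.65×10^6 / 5175 = 1478 m³.
τ = V/Q = 1478/751 = 1.968 d, or 47.24 h.

τ ≈ 47.2 h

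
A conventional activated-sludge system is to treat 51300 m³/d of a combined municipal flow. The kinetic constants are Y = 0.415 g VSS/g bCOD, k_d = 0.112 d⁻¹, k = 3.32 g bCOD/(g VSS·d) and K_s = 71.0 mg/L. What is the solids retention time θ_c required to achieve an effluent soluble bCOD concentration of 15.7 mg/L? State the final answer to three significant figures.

Specific growth rate at S = 15.7 mg/L: μ = YkS/(K_s+S) = 0.415·3.32·15.7/(71.0+15.7) = 0.2495 d⁻¹.
1/θ_c = 0.2495 − 0.112 = 0.1375 d⁻¹, so θ_c = 7.273 d.

θ_c ≈ 7.27 d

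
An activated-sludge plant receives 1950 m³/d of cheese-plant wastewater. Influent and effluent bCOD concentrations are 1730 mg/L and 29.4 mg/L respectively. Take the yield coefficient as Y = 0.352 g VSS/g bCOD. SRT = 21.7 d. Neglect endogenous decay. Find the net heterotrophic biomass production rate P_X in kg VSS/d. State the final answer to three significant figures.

No decay correction is needed, so Y_obs = Y = 0.352.
Q·(S₀ − S) = 1950 × (1730 − 29.4) × 10⁻³ = 3316 kg/d removed.
Net biomass production P_X = Y_obs × Q·(S₀ − S) = 0.3520 × 3316 = 1167 kg VSS/d.

P_X ≈ 1170 kg VSS/d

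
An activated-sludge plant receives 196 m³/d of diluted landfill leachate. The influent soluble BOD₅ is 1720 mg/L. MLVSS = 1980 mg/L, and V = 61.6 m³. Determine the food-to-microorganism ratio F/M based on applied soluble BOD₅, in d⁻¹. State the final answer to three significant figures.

F/M ≈ 2.76 d⁻¹

Food-to-microorganism ratio F/M = Q S₀ / (V X) = 196 × 1720 / (61.60 × 1980) = 2.764 d⁻¹.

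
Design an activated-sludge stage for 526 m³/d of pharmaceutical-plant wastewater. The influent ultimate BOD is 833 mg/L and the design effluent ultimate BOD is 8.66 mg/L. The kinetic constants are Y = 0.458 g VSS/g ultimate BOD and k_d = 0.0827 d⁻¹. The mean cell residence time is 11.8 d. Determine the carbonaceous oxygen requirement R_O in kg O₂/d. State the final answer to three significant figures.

R_O ≈ 291 kg O₂/d

The observed yield is Y_obs = Y/(1 + k_d·θ_c) = 0.458 / (1 + 0.0827 × 11.8) = 0.458 / 1.976 = 0.2318 g VSS per g ultimate BOD removed.
Mass of ultimate BOD removed per day: Q(S₀ − S) = 526 × 824.3 g/m³ = 433.6 kg/d.
Biomass synthesised: P_X = Y_obs × 433.6 = 100.5 kg VSS/d.
R_O = Q·(S₀ − S) − 1.42·P_X = 433.6 − 1.42 × 100.5 = 290.9 kg O₂/d.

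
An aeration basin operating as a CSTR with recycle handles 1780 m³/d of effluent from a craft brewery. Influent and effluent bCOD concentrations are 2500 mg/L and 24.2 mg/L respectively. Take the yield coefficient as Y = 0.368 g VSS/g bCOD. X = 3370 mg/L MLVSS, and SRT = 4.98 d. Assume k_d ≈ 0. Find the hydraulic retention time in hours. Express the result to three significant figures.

Biomass mass balance (decay neglected): V·X = Y·Q·(S₀ − S)·θ_c, so V = 0.368 × 1780 × (2500 − 24.2) × 4.98 / 3370 = 2397 m³.
τ = V/Q = 2397/1780 = 1.346 d, or 32.31 h.

τ ≈ 32.3 h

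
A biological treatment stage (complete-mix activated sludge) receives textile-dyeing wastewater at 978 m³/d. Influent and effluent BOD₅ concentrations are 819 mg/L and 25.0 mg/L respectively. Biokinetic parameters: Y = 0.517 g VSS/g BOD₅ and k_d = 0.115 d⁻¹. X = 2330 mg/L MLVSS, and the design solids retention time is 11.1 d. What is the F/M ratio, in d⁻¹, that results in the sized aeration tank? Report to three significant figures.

Rearranging the biomass balance for a CMAS with decay, V = Y·Q·ΔS·θ_c / [X·(1+k_d θ_c)] = 0.517 × 978 × (819 − 25.0) × 11.1 / [2330 × (1 + 0.115 × 11.1)] = 4.46×10^6 / 5304 = 840.1 m³.
F/M = Q·S₀ / (V·X) = 978 × 819 / (840.1 × 2330) = 0.4092 g BOD₅·(g VSS·d)⁻¹.

F/M ≈ 0.409 d⁻¹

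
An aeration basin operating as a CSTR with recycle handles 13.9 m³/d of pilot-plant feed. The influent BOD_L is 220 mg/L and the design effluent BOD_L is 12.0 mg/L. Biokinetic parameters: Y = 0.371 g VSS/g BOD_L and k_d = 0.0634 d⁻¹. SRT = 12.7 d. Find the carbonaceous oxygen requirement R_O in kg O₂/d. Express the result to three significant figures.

The observed yield is Y_obs = Y/(1 + k_d·θ_c) = 0.371 / (1 + 0.0634 × 12.7) = 0.371 / 1.805 = 0.2055 g VSS per g BOD_L removed.
Substrate removed = Q·(S₀ − S) = 13.9 m³/d × (220 − 12.0) g/m³ = 2.89×10^3 g/d = 2.891 kg/d.
P_X = Y_obs·Q·(S₀ − S) = 0.2055 × 2.891 = 0.5942 kg VSS/d.
R_O = Q·(S₀ − S) − 1.42·P_X = 2.891 − 1.42 × 0.5942 = 2.047 kg O₂/d.

R_O ≈ 2.05 kg O₂/d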